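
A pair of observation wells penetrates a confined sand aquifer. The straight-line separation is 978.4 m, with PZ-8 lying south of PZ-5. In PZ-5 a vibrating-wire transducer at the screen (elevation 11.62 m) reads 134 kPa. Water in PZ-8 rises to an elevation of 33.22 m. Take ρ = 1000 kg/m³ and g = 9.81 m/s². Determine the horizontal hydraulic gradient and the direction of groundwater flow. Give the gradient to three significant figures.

Pressure head at PZ-5: ψ = P/(ρg) = 134×1000 / (1000 × 9.81) = 13.66 m.
Total head at PZ-5: h = z + ψ = 11.62 + 13.66 = 25.28 m.
Total head at PZ-8: h = 33.22 m (water level in the piezometer is the total head).
Head difference: h(PZ-5) − h(PZ-8) = 25.28 − 33.22 = -7.94 m.
Hydraulic gradient: i = |Δh| / L = 7.94 / 978.4 = 0.00812.
Flow is from higher to lower head: from PZ-8 toward PZ-5, i.e. toward the north.

i ≈ 0.00812; groundwater flows toward the north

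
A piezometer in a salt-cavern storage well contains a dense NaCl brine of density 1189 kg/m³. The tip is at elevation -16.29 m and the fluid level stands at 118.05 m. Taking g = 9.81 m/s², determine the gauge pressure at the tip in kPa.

P ≈ 1570 kPa

Pressure head ψ = h − z = 118.05 − (-16.29) = 134.34 m.
P = ρgψ = 1189 × 9.81 × 134.34 = 1566954 Pa ≈ 1570 kPa.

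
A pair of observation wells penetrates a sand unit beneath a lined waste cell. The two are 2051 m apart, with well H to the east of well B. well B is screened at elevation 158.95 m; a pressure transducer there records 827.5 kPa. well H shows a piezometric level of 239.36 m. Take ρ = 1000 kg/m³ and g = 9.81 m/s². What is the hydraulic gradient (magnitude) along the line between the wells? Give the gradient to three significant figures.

Pressure head at well B: ψ = P/(ρg) = 827.5×1000 / (1000 × 9.81) = 84.35 m.
Total head at well B: h = z + ψ = 158.95 + 84.35 = 243.30 m.
Total head at well H: h = 239.36 m (water level in the piezometer is the total head).
Head difference: h(well B) − h(well H) = 243.30 − 239.36 = 3.94 m.
Hydraulic gradient: i = |Δh| / L = 3.94 / 2051 = 0.00192.

i ≈ 0.00192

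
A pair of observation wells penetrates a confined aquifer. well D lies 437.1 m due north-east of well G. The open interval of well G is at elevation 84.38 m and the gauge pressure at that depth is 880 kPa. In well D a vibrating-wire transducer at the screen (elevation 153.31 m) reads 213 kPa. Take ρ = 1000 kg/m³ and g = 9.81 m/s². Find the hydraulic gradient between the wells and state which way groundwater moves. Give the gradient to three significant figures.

Pressure head at well G: ψ = P/(ρg) = 880×1000 / (1000 × 9.81) = 89.70 m.
Total head at well G: h = z + ψ = 84.38 + 89.70 = 174.08 m.
Pressure head at well D: ψ = P/(ρg) = 213×1000 / (1000 × 9.81) = 21.71 m.
Total head at well D: h = z + ψ = 153.31 + 21.71 = 175.02 m.
Head difference: h(well G) − h(well D) = 174.08 − 175.02 = -0.94 m.
Hydraulic gradient: i = |Δh| / L = 0.94 / 437.1 = 0.00215.
Flow is from higher to lower head: from well D toward well G, i.e. toward the south-west.

i ≈ 0.00215; groundwater flows toward the south-west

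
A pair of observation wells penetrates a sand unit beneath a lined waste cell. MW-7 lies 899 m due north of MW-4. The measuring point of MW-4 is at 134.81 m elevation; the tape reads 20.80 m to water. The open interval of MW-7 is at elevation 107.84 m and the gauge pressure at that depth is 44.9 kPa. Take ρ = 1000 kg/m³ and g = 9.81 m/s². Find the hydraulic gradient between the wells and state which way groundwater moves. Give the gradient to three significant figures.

Total head at MW-4: h = 134.81 − 20.80 = 114.01 m.
Pressure head at MW-7: ψ = P/(ρg) = 44.9×1000 / (1000 × 9.81) = 4.58 m.
Total head at MW-7: h = z + ψ = 107.84 + 4.58 = 112.42 m.
Head difference: h(MW-4) − h(MW-7) = 114.01 − 112.42 = 1.59 m.
Hydraulic gradient: i = |Δh| / L = 1.59 / 899 = 0.00177.
Flow is from higher to lower head: from MW-4 toward MW-7, i.e. toward the north.

i ≈ 0.00177; groundwater flows toward the north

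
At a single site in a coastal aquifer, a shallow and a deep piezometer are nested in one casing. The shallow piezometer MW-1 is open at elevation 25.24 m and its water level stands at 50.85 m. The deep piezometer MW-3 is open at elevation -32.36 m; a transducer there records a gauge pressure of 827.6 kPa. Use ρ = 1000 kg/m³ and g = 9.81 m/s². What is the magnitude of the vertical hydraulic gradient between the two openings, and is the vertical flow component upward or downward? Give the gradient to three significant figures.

|i_v| ≈ 0.0200; vertical flow is upward

Total head at MW-1: h = 50.85 m (water level in the standpipe).
Pressure head at MW-3: ψ = P/(ρg) = 827.6×1000 / (1000 × 9.81) = 84.36 m.
Total head at MW-3: h = z + ψ = -32.36 + 84.36 = 52.00 m.
Δh = h(MW-1) − h(MW-3) = 50.85 − 52.00 = -1.15 m.
Vertical separation Δz = 25.24 − (-32.36) = 57.60 m.
|i_v| = |Δh| / Δz = 1.15 / 57.60 = 0.0200.
Head is higher in the deep piezometer, so vertical flow is upward (discharge condition).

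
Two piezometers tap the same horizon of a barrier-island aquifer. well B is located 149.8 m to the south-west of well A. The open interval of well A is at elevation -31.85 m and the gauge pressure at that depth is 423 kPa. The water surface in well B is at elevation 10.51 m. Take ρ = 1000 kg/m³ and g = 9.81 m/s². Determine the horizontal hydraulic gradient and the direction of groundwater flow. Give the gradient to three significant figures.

Pressure head at well A: ψ = P/(ρg) = 423×1000 / (1000 × 9.81) = 43.12 m.
Total head at well A: h = z + ψ = -31.85 + 43.12 = 11.27 m.
Total head at well B: h = 10.51 m (water level in the piezometer is the total head).
Head difference: h(well A) − h(well B) = 11.27 − 10.51 = 0.76 m.
Hydraulic gradient: i = |Δh| / L = 0.76 / 149.8 = 0.00507.
Flow is from higher to lower head: from well A toward well B, i.e. toward the south-west.

i ≈ 0.00507; groundwater flows toward the south-west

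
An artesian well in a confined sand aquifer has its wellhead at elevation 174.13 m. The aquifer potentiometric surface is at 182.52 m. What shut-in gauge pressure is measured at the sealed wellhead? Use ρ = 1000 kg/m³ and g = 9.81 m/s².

Head above the cap: Δh = 182.52 − 174.13 = 8.39 m.
P = ρgΔh = 1000 × 9.81 × 8.39 = 82306 Pa ≈ 82.3 kPa.

P ≈ 82.3 kPa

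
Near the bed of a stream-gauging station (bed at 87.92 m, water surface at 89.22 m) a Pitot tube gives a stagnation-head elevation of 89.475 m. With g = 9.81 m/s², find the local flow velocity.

Near the bed, under hydrostatic conditions, the piezometric head (z + ψ) equals the free-surface elevation, 89.22 m.
Velocity head = total − piezometric = 89.475 − 89.22 = 0.255 m.
v = √(2g·h_v) = √(2 × 9.81 × 0.255) = 2.24 m/s.

v ≈ 2.24 m/s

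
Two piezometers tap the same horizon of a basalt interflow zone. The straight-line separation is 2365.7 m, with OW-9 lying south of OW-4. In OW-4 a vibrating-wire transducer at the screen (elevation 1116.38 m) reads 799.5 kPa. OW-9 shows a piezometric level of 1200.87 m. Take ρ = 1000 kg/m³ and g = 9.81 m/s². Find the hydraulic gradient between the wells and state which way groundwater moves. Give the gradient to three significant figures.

Pressure head at OW-4: ψ = P/(ρg) = 799.5×1000 / (1000 × 9.81) = 81.50 m.
Total head at OW-4: h = z + ψ = 1116.38 + 81.50 = 1197.88 m.
Total head at OW-9: h = 1200.87 m (water level in the piezometer is the total head).
Head difference: h(OW-4) − h(OW-9) = 1197.88 − 1200.87 = -2.99 m.
Hydraulic gradient: i = |Δh| / L = 2.99 / 2365.7 = 0.00126.
Flow is from higher to lower head: from OW-9 toward OW-4, i.e. toward the north.

i ≈ 0.00126; groundwater flows toward the north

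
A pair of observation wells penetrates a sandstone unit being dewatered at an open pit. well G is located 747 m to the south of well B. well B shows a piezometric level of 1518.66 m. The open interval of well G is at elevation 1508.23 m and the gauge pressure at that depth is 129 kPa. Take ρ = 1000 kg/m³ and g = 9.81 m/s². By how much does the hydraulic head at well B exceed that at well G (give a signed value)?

Δh ≈ -2.72 m

Total head at well B: h = 1518.66 m (water level in the piezometer is the total head).
Pressure head at well G: ψ = P/(ρg) = 129×1000 / (1000 × 9.81) = 13.15 m.
Total head at well G: h = z + ψ = 1508.23 + 13.15 = 1521.38 m.
Head difference: h(well B) − h(well G) = 1518.66 − 1521.38 = -2.72 m.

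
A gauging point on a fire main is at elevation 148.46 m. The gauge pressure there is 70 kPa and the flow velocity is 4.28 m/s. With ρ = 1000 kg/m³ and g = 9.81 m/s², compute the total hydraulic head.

h ≈ 156.53 m

Pressure head ψ = P/(ρg) = 70×1000 / (1000 × 9.81) = 7.14 m.
Velocity head = v²/(2g) = 4.28² / (2 × 9.81) = 0.934 m.
h = z + ψ + v²/(2g) = 148.46 + 7.14 + 0.934 = 156.53 m.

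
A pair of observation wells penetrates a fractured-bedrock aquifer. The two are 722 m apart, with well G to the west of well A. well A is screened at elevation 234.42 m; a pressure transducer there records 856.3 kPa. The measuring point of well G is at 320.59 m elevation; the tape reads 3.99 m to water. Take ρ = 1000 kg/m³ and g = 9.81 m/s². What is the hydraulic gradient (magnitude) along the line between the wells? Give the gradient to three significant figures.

Pressure head at well A: ψ = P/(ρg) = 856.3×1000 / (1000 × 9.81) = 87.29 m.
Total head at well A: h = z + ψ = 234.42 + 87.29 = 321.71 m.
Total head at well G: h = 320.59 − 3.99 = 316.60 m.
Head difference: h(well A) − h(well G) = 321.71 − 316.60 = 5.11 m.
Hydraulic gradient: i = |Δh| / L = 5.11 / 722 = 0.00708.

i ≈ 0.00708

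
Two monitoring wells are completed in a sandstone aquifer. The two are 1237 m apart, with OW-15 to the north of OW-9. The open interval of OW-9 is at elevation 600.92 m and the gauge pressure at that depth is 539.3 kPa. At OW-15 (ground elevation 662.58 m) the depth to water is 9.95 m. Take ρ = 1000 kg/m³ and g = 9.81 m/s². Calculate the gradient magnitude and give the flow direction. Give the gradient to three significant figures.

Pressure head at OW-9: ψ = P/(ρg) = 539.3×1000 / (1000 × 9.81) = 54.97 m.
Total head at OW-9: h = z + ψ = 600.92 + 54.97 = 655.89 m.
Total head at OW-15: h = 662.58 − 9.95 = 652.63 m.
Head difference: h(OW-9) − h(OW-15) = 655.89 − 652.63 = 3.26 m.
Hydraulic gradient: i = |Δh| / L = 3.26 / 1237 = 0.00264.
Flow is from higher to lower head: from OW-9 toward OW-15, i.e. toward the north.

i ≈ 0.00264; groundwater flows toward the north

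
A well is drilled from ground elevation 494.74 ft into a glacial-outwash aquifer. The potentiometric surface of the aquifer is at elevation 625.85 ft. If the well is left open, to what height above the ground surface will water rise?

Water rises to the potentiometric surface, so the rise above ground = 625.85 − 494.74 = 131.11 ft.

≈ 131.11 ft above ground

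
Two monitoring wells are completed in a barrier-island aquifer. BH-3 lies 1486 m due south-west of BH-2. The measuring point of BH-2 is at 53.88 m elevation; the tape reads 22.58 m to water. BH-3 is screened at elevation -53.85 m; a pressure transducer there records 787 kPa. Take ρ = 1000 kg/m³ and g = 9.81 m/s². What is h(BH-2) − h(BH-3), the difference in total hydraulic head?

Δh ≈ 4.93 m

Total head at BH-2: h = 53.88 − 22.58 = 31.30 m.
Pressure head at BH-3: ψ = P/(ρg) = 787×1000 / (1000 × 9.81) = 80.22 m.
Total head at BH-3: h = z + ψ = -53.85 + 80.22 = 26.37 m.
Head difference: h(BH-2) − h(BH-3) = 31.30 − 26.37 = 4.93 m.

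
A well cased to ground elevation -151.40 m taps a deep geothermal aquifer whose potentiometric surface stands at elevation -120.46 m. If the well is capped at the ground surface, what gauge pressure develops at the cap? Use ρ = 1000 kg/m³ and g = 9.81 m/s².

P ≈ 304 kPa

Head above the cap: Δh = -120.46 − (-151.40) = 30.94 m.
P = ρgΔh = 1000 × 9.81 × 30.94 = 303521 Pa ≈ 304 kPa.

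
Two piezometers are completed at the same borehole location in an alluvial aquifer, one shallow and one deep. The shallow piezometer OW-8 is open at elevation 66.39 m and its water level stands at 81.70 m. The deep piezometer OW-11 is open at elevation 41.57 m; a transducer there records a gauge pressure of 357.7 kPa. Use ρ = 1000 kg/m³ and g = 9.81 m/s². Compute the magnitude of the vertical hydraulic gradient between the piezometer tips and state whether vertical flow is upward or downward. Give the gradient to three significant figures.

Total head at OW-8: h = 81.70 m (water level in the standpipe).
Pressure head at OW-11: ψ = P/(ρg) = 357.7×1000 / (1000 × 9.81) = 36.46 m.
Total head at OW-11: h = z + ψ = 41.57 + 36.46 = 78.03 m.
Δh = h(OW-8) − h(OW-11) = 81.70 − 78.03 = 3.67 m.
Vertical separation Δz = 66.39 − 41.57 = 24.82 m.
|i_v| = |Δh| / Δz = 3.67 / 24.82 = 0.148.
Head is higher in the shallow piezometer, so vertical flow is downward (recharge condition).

|i_v| ≈ 0.148; vertical flow is downward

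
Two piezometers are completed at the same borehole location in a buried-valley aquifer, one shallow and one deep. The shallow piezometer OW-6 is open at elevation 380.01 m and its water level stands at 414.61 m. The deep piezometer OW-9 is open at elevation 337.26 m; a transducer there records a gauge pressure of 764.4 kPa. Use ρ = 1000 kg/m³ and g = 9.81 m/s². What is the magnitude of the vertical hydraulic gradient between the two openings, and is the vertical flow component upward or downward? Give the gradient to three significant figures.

Total head at OW-6: h = 414.61 m (water level in the standpipe).
Pressure head at OW-9: ψ = P/(ρg) = 764.4×1000 / (1000 × 9.81) = 77.92 m.
Total head at OW-9: h = z + ψ = 337.26 + 77.92 = 415.18 m.
Δh = h(OW-6) − h(OW-9) = 414.61 − 415.18 = -0.57 m.
Vertical separation Δz = 380.01 − 337.26 = 42.75 m.
|i_v| = |Δh| / Δz = 0.57 / 42.75 = 0.0133.
Head is higher in the deep piezometer, so vertical flow is upward (discharge condition).

|i_v| ≈ 0.0133; vertical flow is upward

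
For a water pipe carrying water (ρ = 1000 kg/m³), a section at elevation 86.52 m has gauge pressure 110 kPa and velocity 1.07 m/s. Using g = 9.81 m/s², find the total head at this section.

Pressure head ψ = P/(ρg) = 110×1000 / (1000 × 9.81) = 11.21 m.
Velocity head = v²/(2g) = 1.07² / (2 × 9.81) = 0.058 m.
h = z + ψ + v²/(2g) = 86.52 + 11.21 + 0.058 = 97.79 m.

h ≈ 97.79 m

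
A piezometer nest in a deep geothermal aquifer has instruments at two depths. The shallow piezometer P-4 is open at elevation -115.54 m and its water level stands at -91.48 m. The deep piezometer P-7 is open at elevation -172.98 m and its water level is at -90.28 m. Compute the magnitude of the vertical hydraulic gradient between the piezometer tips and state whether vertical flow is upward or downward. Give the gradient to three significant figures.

|i_v| ≈ 0.0209; vertical flow is upward

Total head at P-4: h = -91.48 m (water level in the standpipe).
Total head at P-7: h = -90.28 m.
Δh = h(P-4) − h(P-7) = -91.48 − (-90.28) = -1.20 m.
Vertical separation Δz = -115.54 − (-172.98) = 57.44 m.
|i_v| = |Δh| / Δz = 1.20 / 57.44 = 0.0209.
Head is higher in the deep piezometer, so vertical flow is upward (discharge condition).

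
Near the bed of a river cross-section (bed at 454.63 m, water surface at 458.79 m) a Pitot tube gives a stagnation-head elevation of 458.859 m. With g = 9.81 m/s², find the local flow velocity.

Near the bed, under hydrostatic conditions, the piezometric head (z + ψ) equals the free-surface elevation, 458.79 m.
Velocity head = total − piezometric = 458.859 − 458.79 = 0.069 m.
v = √(2g·h_v) = √(2 × 9.81 × 0.069) = 1.16 m/s.

v ≈ 1.16 m/s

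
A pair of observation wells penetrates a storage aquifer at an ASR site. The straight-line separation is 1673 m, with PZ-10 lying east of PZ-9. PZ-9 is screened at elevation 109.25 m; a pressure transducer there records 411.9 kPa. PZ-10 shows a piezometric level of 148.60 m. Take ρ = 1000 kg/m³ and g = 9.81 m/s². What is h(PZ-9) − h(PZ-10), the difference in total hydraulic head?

Δh ≈ 2.64 m

Pressure head at PZ-9: ψ = P/(ρg) = 411.9×1000 / (1000 × 9.81) = 41.99 m.
Total head at PZ-9: h = z + ψ = 109.25 + 41.99 = 151.24 m.
Total head at PZ-10: h = 148.60 m (water level in the piezometer is the total head).
Head difference: h(PZ-9) − h(PZ-10) = 151.24 − 148.60 = 2.64 m.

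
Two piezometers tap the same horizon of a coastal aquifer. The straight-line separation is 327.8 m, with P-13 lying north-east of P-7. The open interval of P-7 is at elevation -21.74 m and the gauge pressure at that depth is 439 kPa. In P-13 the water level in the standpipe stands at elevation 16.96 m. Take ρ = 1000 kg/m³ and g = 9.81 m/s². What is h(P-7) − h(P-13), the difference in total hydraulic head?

Δh ≈ 6.05 m

Pressure head at P-7: ψ = P/(ρg) = 439×1000 / (1000 × 9.81) = 44.75 m.
Total head at P-7: h = z + ψ = -21.74 + 44.75 = 23.01 m.
Total head at P-13: h = 16.96 m (water level in the piezometer is the total head).
Head difference: h(P-7) − h(P-13) = 23.01 − 16.96 = 6.05 m.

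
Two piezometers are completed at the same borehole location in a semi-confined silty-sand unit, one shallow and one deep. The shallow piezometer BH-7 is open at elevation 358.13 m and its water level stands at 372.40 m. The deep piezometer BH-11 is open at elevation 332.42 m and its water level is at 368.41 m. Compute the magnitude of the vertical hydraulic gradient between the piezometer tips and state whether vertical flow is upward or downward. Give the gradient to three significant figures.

|i_v| ≈ 0.155; vertical flow is downward

Total head at BH-7: h = 372.40 m (water level in the standpipe).
Total head at BH-11: h = 368.41 m.
Δh = h(BH-7) − h(BH-11) = 372.40 − 368.41 = 3.99 m.
Vertical separation Δz = 358.13 − 332.42 = 25.71 m.
|i_v| = |Δh| / Δz = 3.99 / 25.71 = 0.155.
Head is higher in the shallow piezometer, so vertical flow is downward (recharge condition).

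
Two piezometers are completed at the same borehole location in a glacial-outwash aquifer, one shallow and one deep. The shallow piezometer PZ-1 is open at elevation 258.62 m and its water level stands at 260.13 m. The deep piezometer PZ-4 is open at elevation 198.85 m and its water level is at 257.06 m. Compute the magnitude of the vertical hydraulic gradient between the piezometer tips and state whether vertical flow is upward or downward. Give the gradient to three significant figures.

|i_v| ≈ 0.0514; vertical flow is downward

Total head at PZ-1: h = 260.13 m (water level in the standpipe).
Total head at PZ-4: h = 257.06 m.
Δh = h(PZ-1) − h(PZ-4) = 260.13 − 257.06 = 3.07 m.
Vertical separation Δz = 258.62 − 198.85 = 59.77 m.
|i_v| = |Δh| / Δz = 3.07 / 59.77 = 0.0514.
Head is higher in the shallow piezometer, so vertical flow is downward (recharge condition).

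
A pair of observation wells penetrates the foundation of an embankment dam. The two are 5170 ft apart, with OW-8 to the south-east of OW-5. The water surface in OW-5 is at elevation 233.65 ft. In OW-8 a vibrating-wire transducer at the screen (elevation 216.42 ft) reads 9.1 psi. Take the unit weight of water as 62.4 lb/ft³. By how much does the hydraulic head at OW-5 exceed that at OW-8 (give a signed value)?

Total head at OW-5: h = 233.65 ft (water level in the piezometer is the total head).
Pressure head at OW-8: ψ = 144·P/γ = 144 × 9.1 / 62.4 = 21.00 ft.
Total head at OW-8: h = z + ψ = 216.42 + 21.00 = 237.42 ft.
Head difference: h(OW-5) − h(OW-8) = 233.65 − 237.42 = -3.77 ft.

Δh ≈ -3.77 ft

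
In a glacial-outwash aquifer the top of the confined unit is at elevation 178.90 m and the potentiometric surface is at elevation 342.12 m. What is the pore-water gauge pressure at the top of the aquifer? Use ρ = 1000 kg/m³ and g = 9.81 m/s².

Pressure head at the aquifer top: ψ = h − z = 342.12 − 178.90 = 163.22 m.
P = ρgψ = 1000 × 9.81 × 163.22 = 1601188 Pa ≈ 1600 kPa.

P ≈ 1600 kPa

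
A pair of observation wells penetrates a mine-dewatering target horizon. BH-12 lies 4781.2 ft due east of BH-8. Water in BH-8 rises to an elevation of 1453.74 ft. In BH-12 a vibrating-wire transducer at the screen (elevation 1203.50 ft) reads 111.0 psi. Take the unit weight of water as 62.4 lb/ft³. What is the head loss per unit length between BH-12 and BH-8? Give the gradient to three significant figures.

i ≈ 0.00124 ft/ft

Total head at BH-8: h = 1453.74 ft (water level in the piezometer is the total head).
Pressure head at BH-12: ψ = 144·P/γ = 144 × 111.0 / 62.4 = 256.15 ft.
Total head at BH-12: h = z + ψ = 1203.50 + 256.15 = 1459.65 ft.
Head difference: h(BH-8) − h(BH-12) = 1453.74 − 1459.65 = -5.91 ft.
Hydraulic gradient: i = |Δh| / L = 5.91 / 4781.2 = 0.00124.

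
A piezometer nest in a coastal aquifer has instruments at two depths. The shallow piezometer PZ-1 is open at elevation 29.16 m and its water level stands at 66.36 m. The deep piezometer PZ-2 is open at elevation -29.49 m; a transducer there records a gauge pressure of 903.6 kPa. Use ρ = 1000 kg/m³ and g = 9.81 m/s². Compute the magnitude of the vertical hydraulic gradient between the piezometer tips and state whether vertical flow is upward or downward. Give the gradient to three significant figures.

Total head at PZ-1: h = 66.36 m (water level in the standpipe).
Pressure head at PZ-2: ψ = P/(ρg) = 903.6×1000 / (1000 × 9.81) = 92.11 m.
Total head at PZ-2: h = z + ψ = -29.49 + 92.11 = 62.62 m.
Δh = h(PZ-1) − h(PZ-2) = 66.36 − 62.62 = 3.74 m.
Vertical separation Δz = 29.16 − (-29.49) = 58.65 m.
|i_v| = |Δh| / Δz = 3.74 / 58.65 = 0.0638.
Head is higher in the shallow piezometer, so vertical flow is downward (recharge condition).

|i_v| ≈ 0.0638; vertical flow is downward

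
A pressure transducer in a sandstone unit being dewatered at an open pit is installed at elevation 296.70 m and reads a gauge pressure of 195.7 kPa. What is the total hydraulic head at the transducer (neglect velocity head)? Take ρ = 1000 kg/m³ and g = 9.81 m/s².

h ≈ 316.65 m

ψ = P/(ρg) = 195.7×1000 / (1000 × 9.81) = 19.95 m.
h = z + ψ = 296.70 + 19.95 = 316.65 m.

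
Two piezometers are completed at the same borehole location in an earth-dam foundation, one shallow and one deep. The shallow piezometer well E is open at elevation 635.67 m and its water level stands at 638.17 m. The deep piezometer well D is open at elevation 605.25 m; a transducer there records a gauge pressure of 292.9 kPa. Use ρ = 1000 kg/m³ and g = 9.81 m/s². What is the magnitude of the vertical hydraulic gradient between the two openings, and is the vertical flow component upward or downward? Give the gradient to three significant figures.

|i_v| ≈ 0.101; vertical flow is downward

Total head at well E: h = 638.17 m (water level in the standpipe).
Pressure head at well D: ψ = P/(ρg) = 292.9×1000 / (1000 × 9.81) = 29.86 m.
Total head at well D: h = z + ψ = 605.25 + 29.86 = 635.11 m.
Δh = h(well E) − h(well D) = 638.17 − 635.11 = 3.06 m.
Vertical separation Δz = 635.67 − 605.25 = 30.42 m.
|i_v| = |Δh| / Δz = 3.06 / 30.42 = 0.101.
Head is higher in the shallow piezometer, so vertical flow is downward (recharge condition).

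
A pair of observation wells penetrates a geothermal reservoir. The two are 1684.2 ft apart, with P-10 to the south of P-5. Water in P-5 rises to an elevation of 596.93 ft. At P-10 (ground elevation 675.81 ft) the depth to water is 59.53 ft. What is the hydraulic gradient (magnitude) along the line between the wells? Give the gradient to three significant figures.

i ≈ 0.0115

Total head at P-5: h = 596.93 ft (water level in the piezometer is the total head).
Total head at P-10: h = 675.81 − 59.53 = 616.28 ft.
Head difference: h(P-5) − h(P-10) = 596.93 − 616.28 = -19.35 ft.
Hydraulic gradient: i = |Δh| / L = 19.35 / 1684.2 = 0.0115.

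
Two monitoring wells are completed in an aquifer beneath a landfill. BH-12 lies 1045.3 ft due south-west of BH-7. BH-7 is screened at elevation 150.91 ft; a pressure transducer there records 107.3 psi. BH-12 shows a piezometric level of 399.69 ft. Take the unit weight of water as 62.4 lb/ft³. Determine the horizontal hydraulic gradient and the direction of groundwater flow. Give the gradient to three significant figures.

i ≈ 0.00111; groundwater flows toward the north-east

Pressure head at BH-7: ψ = 144·P/γ = 144 × 107.3 / 62.4 = 247.62 ft.
Total head at BH-7: h = z + ψ = 150.91 + 247.62 = 398.53 ft.
Total head at BH-12: h = 399.69 ft (water level in the piezometer is the total head).
Head difference: h(BH-7) − h(BH-12) = 398.53 − 399.69 = -1.16 ft.
Hydraulic gradient: i = |Δh| / L = 1.16 / 1045.3 = 0.00111.
Flow is from higher to lower head: from BH-12 toward BH-7, i.e. toward the north-east.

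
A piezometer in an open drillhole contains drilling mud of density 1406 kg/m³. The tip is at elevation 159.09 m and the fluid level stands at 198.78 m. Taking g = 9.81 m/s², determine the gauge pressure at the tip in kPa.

P ≈ 547 kPa

Pressure head ψ = h − z = 198.78 − 159.09 = 39.69 m.
P = ρgψ = 1406 × 9.81 × 39.69 = 547439 Pa ≈ 547 kPa.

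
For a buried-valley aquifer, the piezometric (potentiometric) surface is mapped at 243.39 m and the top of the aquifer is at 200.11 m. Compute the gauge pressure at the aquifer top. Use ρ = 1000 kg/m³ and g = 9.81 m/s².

P ≈ 425 kPa

Pressure head at the aquifer top: ψ = h − z = 243.39 − 200.11 = 43.28 m.
P = ρgψ = 1000 × 9.81 × 43.28 = 424577 Pa ≈ 425 kPa.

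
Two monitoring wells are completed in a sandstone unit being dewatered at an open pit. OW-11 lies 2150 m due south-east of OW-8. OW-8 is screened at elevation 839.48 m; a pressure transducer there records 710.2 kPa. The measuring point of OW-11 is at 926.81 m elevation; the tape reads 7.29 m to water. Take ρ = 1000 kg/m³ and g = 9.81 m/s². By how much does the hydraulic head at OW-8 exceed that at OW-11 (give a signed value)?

Δh ≈ -7.64 m

Pressure head at OW-8: ψ = P/(ρg) = 710.2×1000 / (1000 × 9.81) = 72.40 m.
Total head at OW-8: h = z + ψ = 839.48 + 72.40 = 911.88 m.
Total head at OW-11: h = 926.81 − 7.29 = 919.52 m.
Head difference: h(OW-8) − h(OW-11) = 911.88 − 919.52 = -7.64 m.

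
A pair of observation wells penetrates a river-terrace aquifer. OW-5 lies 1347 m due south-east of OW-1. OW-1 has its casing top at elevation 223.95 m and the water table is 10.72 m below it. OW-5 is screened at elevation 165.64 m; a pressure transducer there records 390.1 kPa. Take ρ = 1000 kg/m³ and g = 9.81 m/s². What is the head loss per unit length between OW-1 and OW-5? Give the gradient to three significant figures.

Total head at OW-1: h = 223.95 − 10.72 = 213.23 m.
Pressure head at OW-5: ψ = P/(ρg) = 390.1×1000 / (1000 × 9.81) = 39.77 m.
Total head at OW-5: h = z + ψ = 165.64 + 39.77 = 205.41 m.
Head difference: h(OW-1) − h(OW-5) = 213.23 − 205.41 = 7.82 m.
Hydraulic gradient: i = |Δh| / L = 7.82 / 1347 = 0.00581.

i ≈ 0.00581 m/m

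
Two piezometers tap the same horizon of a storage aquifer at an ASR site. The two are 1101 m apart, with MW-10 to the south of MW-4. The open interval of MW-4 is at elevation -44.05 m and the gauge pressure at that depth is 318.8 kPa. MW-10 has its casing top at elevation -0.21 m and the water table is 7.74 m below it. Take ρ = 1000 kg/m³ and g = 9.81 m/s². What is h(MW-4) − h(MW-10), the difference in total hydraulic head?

Δh ≈ -3.60 m

Pressure head at MW-4: ψ = P/(ρg) = 318.8×1000 / (1000 × 9.81) = 32.50 m.
Total head at MW-4: h = z + ψ = -44.05 + 32.50 = -11.55 m.
Total head at MW-10: h = -0.21 − 7.74 = -7.95 m.
Head difference: h(MW-4) − h(MW-10) = -11.55 − (-7.95) = -3.60 m.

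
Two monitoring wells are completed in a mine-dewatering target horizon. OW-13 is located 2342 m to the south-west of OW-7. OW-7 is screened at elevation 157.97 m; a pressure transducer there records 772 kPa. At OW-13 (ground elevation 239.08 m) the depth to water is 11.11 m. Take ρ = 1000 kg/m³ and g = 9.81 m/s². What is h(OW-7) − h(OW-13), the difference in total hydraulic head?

Δh ≈ 8.70 m

Pressure head at OW-7: ψ = P/(ρg) = 772×1000 / (1000 × 9.81) = 78.70 m.
Total head at OW-7: h = z + ψ = 157.97 + 78.70 = 236.67 m.
Total head at OW-13: h = 239.08 − 11.11 = 227.97 m.
Head difference: h(OW-7) − h(OW-13) = 236.67 − 227.97 = 8.70 m.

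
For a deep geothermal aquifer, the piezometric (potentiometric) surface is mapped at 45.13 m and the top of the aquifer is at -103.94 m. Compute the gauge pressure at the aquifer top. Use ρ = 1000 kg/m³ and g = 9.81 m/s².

P ≈ 1460 kPa

Pressure head at the aquifer top: ψ = h − z = 45.13 − (-103.94) = 149.07 m.
P = ρgψ = 1000 × 9.81 × 149.07 = 1462377 Pa ≈ 1460 kPa.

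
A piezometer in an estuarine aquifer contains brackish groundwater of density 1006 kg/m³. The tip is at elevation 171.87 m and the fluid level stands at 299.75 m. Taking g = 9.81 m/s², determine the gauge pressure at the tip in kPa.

P ≈ 1260 kPa

Pressure head ψ = h − z = 299.75 − 171.87 = 127.88 m.
P = ρgψ = 1006 × 9.81 × 127.88 = 1262030 Pa ≈ 1260 kPa.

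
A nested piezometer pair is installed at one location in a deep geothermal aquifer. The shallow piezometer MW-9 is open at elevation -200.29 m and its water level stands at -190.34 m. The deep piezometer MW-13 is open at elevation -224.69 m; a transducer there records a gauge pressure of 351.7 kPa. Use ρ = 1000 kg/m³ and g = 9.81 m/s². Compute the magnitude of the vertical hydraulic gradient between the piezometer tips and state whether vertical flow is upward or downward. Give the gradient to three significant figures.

|i_v| ≈ 0.0615; vertical flow is upward

Total head at MW-9: h = -190.34 m (water level in the standpipe).
Pressure head at MW-13: ψ = P/(ρg) = 351.7×1000 / (1000 × 9.81) = 35.85 m.
Total head at MW-13: h = z + ψ = -224.69 + 35.85 = -188.84 m.
Δh = h(MW-9) − h(MW-13) = -190.34 − (-188.84) = -1.50 m.
Vertical separation Δz = -200.29 − (-224.69) = 24.40 m.
|i_v| = |Δh| / Δz = 1.50 / 24.40 = 0.0615.
Head is higher in the deep piezometer, so vertical flow is upward (discharge condition).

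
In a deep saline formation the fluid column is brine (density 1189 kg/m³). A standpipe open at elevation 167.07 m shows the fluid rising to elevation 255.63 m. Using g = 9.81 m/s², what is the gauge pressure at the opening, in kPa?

P ≈ 1030 kPa

Pressure head ψ = h − z = 255.63 − 167.07 = 88.56 m.
P = ρgψ = 1189 × 9.81 × 88.56 = 1032972 Pa ≈ 1030 kPa.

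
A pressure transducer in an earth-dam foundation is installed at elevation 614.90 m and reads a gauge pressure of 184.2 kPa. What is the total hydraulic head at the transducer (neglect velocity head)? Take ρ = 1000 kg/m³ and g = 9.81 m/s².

h ≈ 633.68 m

ψ = P/(ρg) = 184.2×1000 / (1000 × 9.81) = 18.78 m.
h = z + ψ = 614.90 + 18.78 = 633.68 m.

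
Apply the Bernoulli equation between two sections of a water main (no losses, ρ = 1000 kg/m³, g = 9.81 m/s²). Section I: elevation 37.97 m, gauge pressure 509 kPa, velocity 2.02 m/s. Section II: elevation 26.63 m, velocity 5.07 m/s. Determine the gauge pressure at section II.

Pressure head at I: ψ₁ = P₁/(ρg) = 509×1000 / (1000 × 9.81) = 51.89 m.
Velocity heads: v₁²/2g = 2.02²/19.62 = 0.208 m; v₂²/2g = 5.07²/19.62 = 1.310 m.
Total head H = z₁ + ψ₁ + v₁²/2g = 37.97 + 51.89 + 0.208 = 90.07 m.
ψ₂ = H − z₂ − v₂²/2g = 90.07 − 26.63 − 1.310 = 62.13 m.
P₂ = ρgψ₂ = 1000 × 9.81 × 62.13 ≈ 609 kPa.

P₂ ≈ 609 kPa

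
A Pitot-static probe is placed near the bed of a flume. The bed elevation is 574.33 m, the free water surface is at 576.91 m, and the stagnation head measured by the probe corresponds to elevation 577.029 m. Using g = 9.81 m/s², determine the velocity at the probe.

v ≈ 1.53 m/s

Near the bed, under hydrostatic conditions, the piezometric head (z + ψ) equals the free-surface elevation, 576.91 m.
Velocity head = total − piezometric = 577.029 − 576.91 = 0.119 m.
v = √(2g·h_v) = √(2 × 9.81 × 0.119) = 1.53 m/s.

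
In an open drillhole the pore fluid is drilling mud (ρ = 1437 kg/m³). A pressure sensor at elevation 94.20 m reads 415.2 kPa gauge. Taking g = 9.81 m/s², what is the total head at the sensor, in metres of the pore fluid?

h ≈ 123.65 m

ψ = P/(ρg) = 415.2×1000 / (1437 × 9.81) = 29.45 m.
h = z + ψ = 94.20 + 29.45 = 123.65 m.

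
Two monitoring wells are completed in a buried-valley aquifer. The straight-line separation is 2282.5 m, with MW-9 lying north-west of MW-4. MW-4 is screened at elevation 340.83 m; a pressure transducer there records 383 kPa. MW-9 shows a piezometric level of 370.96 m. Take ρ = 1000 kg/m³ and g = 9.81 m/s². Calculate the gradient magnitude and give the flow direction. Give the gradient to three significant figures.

i ≈ 0.00390; groundwater flows toward the north-west

Pressure head at MW-4: ψ = P/(ρg) = 383×1000 / (1000 × 9.81) = 39.04 m.
Total head at MW-4: h = z + ψ = 340.83 + 39.04 = 379.87 m.
Total head at MW-9: h = 370.96 m (water level in the piezometer is the total head).
Head difference: h(MW-4) − h(MW-9) = 379.87 − 370.96 = 8.91 m.
Hydraulic gradient: i = |Δh| / L = 8.91 / 2282.5 = 0.00390.
Flow is from higher to lower head: from MW-4 toward MW-9, i.e. toward the north-west.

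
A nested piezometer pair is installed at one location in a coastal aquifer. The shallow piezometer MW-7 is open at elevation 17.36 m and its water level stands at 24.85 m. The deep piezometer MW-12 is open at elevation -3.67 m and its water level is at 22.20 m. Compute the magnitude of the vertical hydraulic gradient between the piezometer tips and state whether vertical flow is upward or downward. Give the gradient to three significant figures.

Total head at MW-7: h = 24.85 m (water level in the standpipe).
Total head at MW-12: h = 22.20 m.
Δh = h(MW-7) − h(MW-12) = 24.85 − 22.20 = 2.65 m.
Vertical separation Δz = 17.36 − (-3.67) = 21.03 m.
|i_v| = |Δh| / Δz = 2.65 / 21.03 = 0.126.
Head is higher in the shallow piezometer, so vertical flow is downward (recharge condition).

|i_v| ≈ 0.126; vertical flow is downward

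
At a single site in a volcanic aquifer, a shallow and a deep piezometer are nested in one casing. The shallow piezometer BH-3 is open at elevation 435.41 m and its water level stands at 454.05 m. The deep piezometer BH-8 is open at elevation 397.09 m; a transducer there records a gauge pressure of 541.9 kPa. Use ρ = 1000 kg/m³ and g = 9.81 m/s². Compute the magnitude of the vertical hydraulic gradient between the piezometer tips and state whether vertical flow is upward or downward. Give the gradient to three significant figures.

|i_v| ≈ 0.0449; vertical flow is downward

Total head at BH-3: h = 454.05 m (water level in the standpipe).
Pressure head at BH-8: ψ = P/(ρg) = 541.9×1000 / (1000 × 9.81) = 55.24 m.
Total head at BH-8: h = z + ψ = 397.09 + 55.24 = 452.33 m.
Δh = h(BH-3) − h(BH-8) = 454.05 − 452.33 = 1.72 m.
Vertical separation Δz = 435.41 − 397.09 = 38.32 m.
|i_v| = |Δh| / Δz = 1.72 / 38.32 = 0.0449.
Head is higher in the shallow piezometer, so vertical flow is downward (recharge condition).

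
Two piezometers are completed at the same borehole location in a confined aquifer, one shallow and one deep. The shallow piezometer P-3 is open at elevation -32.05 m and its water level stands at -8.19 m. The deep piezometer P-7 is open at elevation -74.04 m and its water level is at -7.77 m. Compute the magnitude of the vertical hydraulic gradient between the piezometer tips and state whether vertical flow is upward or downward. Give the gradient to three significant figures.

|i_v| ≈ 0.0100; vertical flow is upward

Total head at P-3: h = -8.19 m (water level in the standpipe).
Total head at P-7: h = -7.77 m.
Δh = h(P-3) − h(P-7) = -8.19 − (-7.77) = -0.42 m.
Vertical separation Δz = -32.05 − (-74.04) = 41.99 m.
|i_v| = |Δh| / Δz = 0.42 / 41.99 = 0.0100.
Head is higher in the deep piezometer, so vertical flow is upward (discharge condition).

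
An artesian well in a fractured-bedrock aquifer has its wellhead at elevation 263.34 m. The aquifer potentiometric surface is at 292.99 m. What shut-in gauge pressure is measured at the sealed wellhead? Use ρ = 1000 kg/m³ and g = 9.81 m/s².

P ≈ 291 kPa

Head above the cap: Δh = 292.99 − 263.34 = 29.65 m.
P = ρgΔh = 1000 × 9.81 × 29.65 = 290866 Pa ≈ 291 kPa.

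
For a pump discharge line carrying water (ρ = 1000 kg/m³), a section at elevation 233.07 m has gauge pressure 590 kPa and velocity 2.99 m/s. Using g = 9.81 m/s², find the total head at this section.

h ≈ 293.67 m

Pressure head ψ = P/(ρg) = 590×1000 / (1000 × 9.81) = 60.14 m.
Velocity head = v²/(2g) = 2.99² / (2 × 9.81) = 0.456 m.
h = z + ψ + v²/(2g) = 233.07 + 60.14 + 0.456 = 293.67 m.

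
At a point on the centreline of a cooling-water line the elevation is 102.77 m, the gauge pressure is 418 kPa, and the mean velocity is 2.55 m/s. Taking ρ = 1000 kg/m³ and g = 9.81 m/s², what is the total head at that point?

Pressure head ψ = P/(ρg) = 418×1000 / (1000 × 9.81) = 42.61 m.
Velocity head = v²/(2g) = 2.55² / (2 × 9.81) = 0.331 m.
h = z + ψ + v²/(2g) = 102.77 + 42.61 + 0.331 = 145.71 m.

h ≈ 145.71 m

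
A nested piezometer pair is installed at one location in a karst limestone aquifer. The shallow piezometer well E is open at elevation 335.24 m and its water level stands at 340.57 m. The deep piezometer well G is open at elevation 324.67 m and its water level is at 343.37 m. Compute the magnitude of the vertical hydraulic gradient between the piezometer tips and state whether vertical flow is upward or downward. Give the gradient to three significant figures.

|i_v| ≈ 0.265; vertical flow is upward

Total head at well E: h = 340.57 m (water level in the standpipe).
Total head at well G: h = 343.37 m.
Δh = h(well E) − h(well G) = 340.57 − 343.37 = -2.80 m.
Vertical separation Δz = 335.24 − 324.67 = 10.57 m.
|i_v| = |Δh| / Δz = 2.80 / 10.57 = 0.265.
Head is higher in the deep piezometer, so vertical flow is upward (discharge condition).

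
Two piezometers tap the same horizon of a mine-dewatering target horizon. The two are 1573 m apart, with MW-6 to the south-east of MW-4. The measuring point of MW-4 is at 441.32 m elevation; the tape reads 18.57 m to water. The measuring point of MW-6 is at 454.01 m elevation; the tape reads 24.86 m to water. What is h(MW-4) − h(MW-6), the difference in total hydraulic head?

Total head at MW-4: h = 441.32 − 18.57 = 422.75 m.
Total head at MW-6: h = 454.01 − 24.86 = 429.15 m.
Head difference: h(MW-4) − h(MW-6) = 422.75 − 429.15 = -6.40 m.

Δh ≈ -6.40 m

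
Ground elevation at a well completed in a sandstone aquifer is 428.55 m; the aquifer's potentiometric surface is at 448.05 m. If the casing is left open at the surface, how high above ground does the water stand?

Water rises to the potentiometric surface, so the rise above ground = 448.05 − 428.55 = 19.50 m.

≈ 19.50 m above ground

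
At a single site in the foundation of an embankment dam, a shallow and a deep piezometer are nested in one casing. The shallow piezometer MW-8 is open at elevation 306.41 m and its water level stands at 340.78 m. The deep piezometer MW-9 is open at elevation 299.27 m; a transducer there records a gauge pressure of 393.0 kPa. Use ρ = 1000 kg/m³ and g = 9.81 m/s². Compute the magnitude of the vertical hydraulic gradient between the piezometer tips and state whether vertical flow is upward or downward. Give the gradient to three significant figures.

Total head at MW-8: h = 340.78 m (water level in the standpipe).
Pressure head at MW-9: ψ = P/(ρg) = 393.0×1000 / (1000 × 9.81) = 40.06 m.
Total head at MW-9: h = z + ψ = 299.27 + 40.06 = 339.33 m.
Δh = h(MW-8) − h(MW-9) = 340.78 − 339.33 = 1.45 m.
Vertical separation Δz = 306.41 − 299.27 = 7.14 m.
|i_v| = |Δh| / Δz = 1.45 / 7.14 = 0.203.
Head is higher in the shallow piezometer, so vertical flow is downward (recharge condition).

|i_v| ≈ 0.203; vertical flow is downward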